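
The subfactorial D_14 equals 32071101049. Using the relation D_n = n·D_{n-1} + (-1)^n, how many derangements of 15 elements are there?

D_15 = 15·32071101049 - 1 = 481066515734.

481066515734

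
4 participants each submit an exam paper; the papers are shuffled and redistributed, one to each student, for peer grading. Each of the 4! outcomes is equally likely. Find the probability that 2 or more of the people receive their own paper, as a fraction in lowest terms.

7/24

Favorable outcomes: Σ_{i≥2} C(4,i)·!(4-i) = 6·1 + 4·0 + 1·1 = 7.
Total outcomes: 4! = 24.
Probability = 7/24 = 7/24.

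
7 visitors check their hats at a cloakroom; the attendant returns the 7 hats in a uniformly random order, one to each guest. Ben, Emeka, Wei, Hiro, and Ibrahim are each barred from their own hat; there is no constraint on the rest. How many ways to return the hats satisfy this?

2428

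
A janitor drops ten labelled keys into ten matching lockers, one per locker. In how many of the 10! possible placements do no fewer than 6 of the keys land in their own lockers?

2176

# with exactly i fixed is C(10,i)·!(10-i); sum over i=6..10:
  i=6: C(10,6)·!4 = 210·9 = 1890
  i=7: C(10,7)·!3 = 120·2 = 240
  i=8: C(10,8)·!2 = 45·1 = 45
  i=9: C(10,9)·!1 = 10·0 = 0
  i=10: C(10,10)·!0 = 1·1 = 1
Total = 2176.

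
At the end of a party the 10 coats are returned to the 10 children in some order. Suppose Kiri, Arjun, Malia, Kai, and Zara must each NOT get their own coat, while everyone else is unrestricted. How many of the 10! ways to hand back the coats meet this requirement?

Let A_j be the event that the j-th constrained one is fixed. By inclusion-exclusion over the 5 events:
Σ_{j=0}^{5} (-1)^j C(5,j)(10-j)!
= C(5,0)·10! - C(5,1)·9! + C(5,2)·8! - C(5,3)·7! + C(5,4)·6! - C(5,5)·5!
= 3628800 - 1814400 + 403200 - 50400 + 3600 - 120
= 2170680

2170680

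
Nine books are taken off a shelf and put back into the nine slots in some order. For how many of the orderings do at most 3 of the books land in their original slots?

355997

# with exactly i fixed is C(9,i)·!(9-i); sum over i=0..3:
  i=0: C(9,0)·!9 = 1·133496 = 133496
  i=1: C(9,1)·!8 = 9·14833 = 133497
  i=2: C(9,2)·!7 = 36·1854 = 66744
  i=3: C(9,3)·!6 = 84·265 = 22260
Total = 355997.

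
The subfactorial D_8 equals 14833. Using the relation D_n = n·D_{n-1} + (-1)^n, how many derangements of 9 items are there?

D_9 = 9·14833 - 1 = 133496.

133496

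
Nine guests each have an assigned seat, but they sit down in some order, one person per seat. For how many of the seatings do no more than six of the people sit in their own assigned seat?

362843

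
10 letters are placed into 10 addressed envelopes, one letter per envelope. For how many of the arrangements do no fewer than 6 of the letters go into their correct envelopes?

2176

# with exactly i fixed is C(10,i)·!(10-i); sum over i=6..10:
  i=6: C(10,6)·!4 = 210·9 = 1890
  i=7: C(10,7)·!3 = 120·2 = 240
  i=8: C(10,8)·!2 = 45·1 = 45
  i=9: C(10,9)·!1 = 10·0 = 0
  i=10: C(10,10)·!0 = 1·1 = 1
Total = 2176.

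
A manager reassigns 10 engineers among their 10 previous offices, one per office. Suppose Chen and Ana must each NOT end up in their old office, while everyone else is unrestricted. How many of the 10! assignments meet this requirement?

Let A_j be the event that the j-th constrained one is fixed. By inclusion-exclusion over the 2 events:
Σ_{j=0}^{2} (-1)^j C(2,j)(10-j)!
= C(2,0)·10! - C(2,1)·9! + C(2,2)·8!
= 3628800 - 725760 + 40320
= 2943360

2943360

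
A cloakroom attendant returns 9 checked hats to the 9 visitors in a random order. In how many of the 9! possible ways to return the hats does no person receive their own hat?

133496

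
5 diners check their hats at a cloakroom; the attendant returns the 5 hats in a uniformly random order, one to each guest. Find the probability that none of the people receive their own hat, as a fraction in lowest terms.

Favorable outcomes: !5 = 44.
Total outcomes: 5! = 120.
Probability = 44/120 = 11/30.

11/30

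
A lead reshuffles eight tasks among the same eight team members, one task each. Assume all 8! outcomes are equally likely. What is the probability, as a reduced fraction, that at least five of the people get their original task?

47/13440

Favorable outcomes: Σ_{i≥5} C(8,i)·!(8-i) = 56·2 + 28·1 + 8·0 + 1·1 = 141.
Total outcomes: 8! = 40320.
Probability = 141/40320 = 47/13440.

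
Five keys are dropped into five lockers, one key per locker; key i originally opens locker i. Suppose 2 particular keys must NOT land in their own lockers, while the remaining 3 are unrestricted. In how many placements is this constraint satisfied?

Inclusion-exclusion on the 2 forbidden self-matches:
Σ_{j=0}^{2} (-1)^j C(2,j)(5-j)!
= C(2,0)·5! - C(2,1)·4! + C(2,2)·3!
= 120 - 48 + 6
= 78

78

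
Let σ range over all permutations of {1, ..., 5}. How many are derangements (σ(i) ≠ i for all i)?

44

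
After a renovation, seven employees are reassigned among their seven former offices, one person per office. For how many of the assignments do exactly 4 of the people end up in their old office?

70

Pick the 4 fixed positions: C(7,4) = 35 ways.
The remaining 3 must be deranged: !3 = 2.
Total: 35 × 2 = 70.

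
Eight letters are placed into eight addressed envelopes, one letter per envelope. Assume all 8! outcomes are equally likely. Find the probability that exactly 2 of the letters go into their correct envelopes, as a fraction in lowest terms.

Favorable outcomes: C(8,2)·!6 = 28·265 = 7420.
Total outcomes: 8! = 40320.
Probability = 7420/40320 = 53/288.

53/288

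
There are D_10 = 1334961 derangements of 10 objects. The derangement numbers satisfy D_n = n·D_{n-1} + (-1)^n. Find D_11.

D_11 = 11·1334961 - 1 = 14684570.

14684570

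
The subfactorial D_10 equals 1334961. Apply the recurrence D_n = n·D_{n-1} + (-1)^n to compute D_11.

14684570

D_11 = 11·1334961 - 1 = 14684570.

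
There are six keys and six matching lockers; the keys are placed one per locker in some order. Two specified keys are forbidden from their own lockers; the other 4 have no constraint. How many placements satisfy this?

504

Let A_j be the event that the j-th constrained one is fixed. By inclusion-exclusion over the 2 events:
Σ_{j=0}^{2} (-1)^j C(2,j)(6-j)!
= C(2,0)·6! - C(2,1)·5! + C(2,2)·4!
= 720 - 240 + 24
= 504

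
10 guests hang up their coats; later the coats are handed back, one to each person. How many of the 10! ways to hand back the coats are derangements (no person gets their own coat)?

1334961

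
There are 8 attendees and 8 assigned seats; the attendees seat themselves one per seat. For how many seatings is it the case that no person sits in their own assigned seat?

14833

Use !n = (n-1)(!(n-1) + !(n-2)).
!8 = 7·(1854 + 265) = 7·2119 = 14833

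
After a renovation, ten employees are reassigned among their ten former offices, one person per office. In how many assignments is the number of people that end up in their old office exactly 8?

45

Pick the 8 fixed positions: C(10,8) = 45 ways.
The remaining 2 must be deranged: !2 = 1.
Total: 45 × 1 = 45.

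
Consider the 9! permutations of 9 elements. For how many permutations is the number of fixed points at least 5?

1339

Sum C(9,i)·!(9-i) for i = 5..9:
  i=5: C(9,5)·!4 = 126·9 = 1134
  i=6: C(9,6)·!3 = 84·2 = 168
  i=7: C(9,7)·!2 = 36·1 = 36
  i=8: C(9,8)·!1 = 9·0 = 0
  i=9: C(9,9)·!0 = 1·1 = 1
Total = 1339.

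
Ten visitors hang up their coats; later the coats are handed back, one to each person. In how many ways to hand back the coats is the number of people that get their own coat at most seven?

3628754

Sum C(10,i)·!(10-i) for i = 0..7:
  i=0: C(10,0)·!10 = 1·1334961 = 1334961
  i=1: C(10,1)·!9 = 10·133496 = 1334960
  i=2: C(10,2)·!8 = 45·14833 = 667485
  i=3: C(10,3)·!7 = 120·1854 = 222480
  i=4: C(10,4)·!6 = 210·265 = 55650
  i=5: C(10,5)·!5 = 252·44 = 11088
  i=6: C(10,6)·!4 = 210·9 = 1890
  i=7: C(10,7)·!3 = 120·2 = 240
Total = 3628754.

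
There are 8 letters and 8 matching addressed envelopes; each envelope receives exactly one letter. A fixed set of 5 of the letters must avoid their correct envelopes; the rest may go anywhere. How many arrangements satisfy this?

Inclusion-exclusion on the 5 forbidden self-matches:
Σ_{j=0}^{5} (-1)^j C(5,j)(8-j)!
= C(5,0)·8! - C(5,1)·7! + C(5,2)·6! - C(5,3)·5! + C(5,4)·4! - C(5,5)·3!
= 40320 - 25200 + 7200 - 1200 + 120 - 6
= 21234

21234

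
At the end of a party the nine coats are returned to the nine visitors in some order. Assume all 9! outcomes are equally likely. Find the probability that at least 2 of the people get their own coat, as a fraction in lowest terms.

95887/362880

Favorable outcomes: Σ_{i≥2} C(9,i)·!(9-i) = 36·1854 + 84·265 + 126·44 + 126·9 + 84·2 + 36·1 + 9·0 + 1·1 = 95887.
Total outcomes: 9! = 362880.
Probability = 95887/362880 = 95887/362880.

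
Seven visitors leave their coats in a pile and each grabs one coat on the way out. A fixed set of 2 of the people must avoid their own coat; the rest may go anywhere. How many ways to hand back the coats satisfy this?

Let A_j be the event that the j-th constrained one is fixed. By inclusion-exclusion over the 2 events:
Σ_{j=0}^{2} (-1)^j C(2,j)(7-j)!
= C(2,0)·7! - C(2,1)·6! + C(2,2)·5!
= 5040 - 1440 + 120
= 3720

3720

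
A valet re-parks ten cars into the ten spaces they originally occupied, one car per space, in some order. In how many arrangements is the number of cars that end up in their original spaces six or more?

2176

Sum C(10,i)·!(10-i) for i = 6..10:
  i=6: C(10,6)·!4 = 210·9 = 1890
  i=7: C(10,7)·!3 = 120·2 = 240
  i=8: C(10,8)·!2 = 45·1 = 45
  i=9: C(10,9)·!1 = 10·0 = 0
  i=10: C(10,10)·!0 = 1·1 = 1
Total = 2176.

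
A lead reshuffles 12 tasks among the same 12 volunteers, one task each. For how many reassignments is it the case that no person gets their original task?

The number of derangements of 12 is !12 = Σ_{k=0}^{12} (-1)^k·12!/k!
= 12! - 12!/1! + 12!/2! - 12!/3! + 12!/4! - 12!/5! + 12!/6! - 12!/7! + 12!/8! - 12!/9! + 12!/10! - 12!/11! + 12!/12!
= 479001600 - 479001600 + 239500800 - 79833600 + 19958400 - 3991680 + 665280 - 95040 + 11880 - 1320 + 132 - 12 + 1
= 176214841

176214841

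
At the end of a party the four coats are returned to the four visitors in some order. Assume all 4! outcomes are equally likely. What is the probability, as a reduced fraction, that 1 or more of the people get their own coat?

Favorable outcomes: Σ_{i≥1} C(4,i)·!(4-i) = 4·2 + 6·1 + 4·0 + 1·1 = 15.
Total outcomes: 4! = 24.
Probability = 15/24 = 5/8.

5/8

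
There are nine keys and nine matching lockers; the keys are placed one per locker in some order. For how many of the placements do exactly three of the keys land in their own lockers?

22260

Choose which 3 of the 9 are fixed: C(9,3) = 84.
The remaining 6 must be deranged: !6 = 265.
Total: 84 × 265 = 22260.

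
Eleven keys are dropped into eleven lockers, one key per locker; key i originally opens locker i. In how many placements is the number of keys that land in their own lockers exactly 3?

2447445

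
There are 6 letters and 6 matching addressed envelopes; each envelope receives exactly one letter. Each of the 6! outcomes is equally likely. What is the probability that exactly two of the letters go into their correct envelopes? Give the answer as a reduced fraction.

3/16

Favorable outcomes: C(6,2)·!4 = 15·9 = 135.
Total outcomes: 6! = 720.
Probability = 135/720 = 3/16.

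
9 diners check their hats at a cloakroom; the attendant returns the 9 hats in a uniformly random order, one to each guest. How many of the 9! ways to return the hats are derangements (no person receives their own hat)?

133496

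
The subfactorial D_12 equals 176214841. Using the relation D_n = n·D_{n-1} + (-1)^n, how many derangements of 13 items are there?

D_13 = 13·176214841 - 1 = 2290792932.

2290792932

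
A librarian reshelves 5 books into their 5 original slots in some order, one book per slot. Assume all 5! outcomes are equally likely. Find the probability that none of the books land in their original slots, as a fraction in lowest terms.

11/30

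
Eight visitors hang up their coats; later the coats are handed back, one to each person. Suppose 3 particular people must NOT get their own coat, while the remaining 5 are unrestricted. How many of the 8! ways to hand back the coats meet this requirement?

Let A_j be the event that the j-th constrained one is fixed. By inclusion-exclusion over the 3 events:
Σ_{j=0}^{3} (-1)^j C(3,j)(8-j)!
= C(3,0)·8! - C(3,1)·7! + C(3,2)·6! - C(3,3)·5!
= 40320 - 15120 + 2160 - 120
= 27240

27240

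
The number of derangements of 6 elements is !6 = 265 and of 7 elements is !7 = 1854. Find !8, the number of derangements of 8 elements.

!8 = (8-1)·(!7 + !6) = 7·(1854 + 265) = 7·2119 = 14833.

14833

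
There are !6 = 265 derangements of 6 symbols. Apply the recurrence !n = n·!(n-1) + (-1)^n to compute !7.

!7 = 7·265 - 1 = 1854.

1854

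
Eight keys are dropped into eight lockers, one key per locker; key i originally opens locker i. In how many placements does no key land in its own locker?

The subfactorial !8 = [8!/e] (nearest integer).
8! = 40320, and 40320/e ≈ 14832.90, so !8 = 14833.

14833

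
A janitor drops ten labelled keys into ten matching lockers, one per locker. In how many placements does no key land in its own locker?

The subfactorial !10 = [10!/e] (nearest integer).
10! = 3628800, and 3628800/e ≈ 1334960.92, so !10 = 1334961.

1334961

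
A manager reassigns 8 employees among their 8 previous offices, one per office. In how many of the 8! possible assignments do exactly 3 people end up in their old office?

2464

Pick the 3 fixed positions: C(8,3) = 56 ways.
The other 5 form a derangement: !5 = 44.
Total: 56 × 44 = 2464.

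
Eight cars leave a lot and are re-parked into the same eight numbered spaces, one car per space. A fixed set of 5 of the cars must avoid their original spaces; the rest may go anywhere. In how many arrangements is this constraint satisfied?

Inclusion-exclusion on the 5 forbidden self-matches:
Σ_{j=0}^{5} (-1)^j C(5,j)(8-j)!
= C(5,0)·8! - C(5,1)·7! + C(5,2)·6! - C(5,3)·5! + C(5,4)·4! - C(5,5)·3!
= 40320 - 25200 + 7200 - 1200 + 120 - 6
= 21234

21234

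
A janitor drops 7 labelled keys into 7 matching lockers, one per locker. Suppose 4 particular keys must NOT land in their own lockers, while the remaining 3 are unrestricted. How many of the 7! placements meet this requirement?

2790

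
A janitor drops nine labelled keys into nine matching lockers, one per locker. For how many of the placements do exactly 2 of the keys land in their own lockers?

66744

Pick the 2 fixed positions: C(9,2) = 36 ways.
The other 7 form a derangement: !7 = 1854.
Total: 36 × 1854 = 66744.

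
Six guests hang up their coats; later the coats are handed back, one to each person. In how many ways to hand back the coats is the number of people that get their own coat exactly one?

264

Pick the single fixed position: C(6,1) = 6 ways.
The remaining 5 must be deranged: !5 = 44.
Total: 6 × 44 = 264.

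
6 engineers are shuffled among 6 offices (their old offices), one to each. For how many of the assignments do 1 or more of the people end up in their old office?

# with exactly i fixed is C(6,i)·!(6-i); sum over i=1..6:
  i=1: C(6,1)·!5 = 6·44 = 264
  i=2: C(6,2)·!4 = 15·9 = 135
  i=3: C(6,3)·!3 = 20·2 = 40
  i=4: C(6,4)·!2 = 15·1 = 15
  i=5: C(6,5)·!1 = 6·0 = 0
  i=6: C(6,6)·!0 = 1·1 = 1
Total = 455.

455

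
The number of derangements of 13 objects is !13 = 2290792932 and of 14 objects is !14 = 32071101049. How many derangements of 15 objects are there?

481066515734

!15 = (15-1)·(!14 + !13) = 14·(32071101049 + 2290792932) = 14·34361893981 = 481066515734.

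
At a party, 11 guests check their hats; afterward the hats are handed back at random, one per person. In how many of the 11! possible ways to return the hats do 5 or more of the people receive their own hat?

146114

# with exactly i fixed is C(11,i)·!(11-i); sum over i=5..11:
  i=5: C(11,5)·!6 = 462·265 = 122430
  i=6: C(11,6)·!5 = 462·44 = 20328
  i=7: C(11,7)·!4 = 330·9 = 2970
  i=8: C(11,8)·!3 = 165·2 = 330
  i=9: C(11,9)·!2 = 55·1 = 55
  i=10: C(11,10)·!1 = 11·0 = 0
  i=11: C(11,11)·!0 = 1·1 = 1
Total = 146114.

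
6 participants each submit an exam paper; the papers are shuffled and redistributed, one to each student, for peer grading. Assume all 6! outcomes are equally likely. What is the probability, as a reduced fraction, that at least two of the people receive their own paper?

Favorable outcomes: Σ_{i≥2} C(6,i)·!(6-i) = 15·9 + 20·2 + 15·1 + 6·0 + 1·1 = 191.
Total outcomes: 6! = 720.
Probability = 191/720 = 191/720.

191/720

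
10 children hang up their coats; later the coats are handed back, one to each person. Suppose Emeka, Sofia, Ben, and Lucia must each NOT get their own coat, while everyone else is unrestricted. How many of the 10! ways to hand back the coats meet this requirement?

Let A_j be the event that the j-th constrained one is fixed. By inclusion-exclusion over the 4 events:
Σ_{j=0}^{4} (-1)^j C(4,j)(10-j)!
= C(4,0)·10! - C(4,1)·9! + C(4,2)·8! - C(4,3)·7! + C(4,4)·6!
= 3628800 - 1451520 + 241920 - 20160 + 720
= 2399760

2399760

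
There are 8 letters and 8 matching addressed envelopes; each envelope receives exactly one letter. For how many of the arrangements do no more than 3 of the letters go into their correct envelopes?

39549

# with exactly i fixed is C(8,i)·!(8-i); sum over i=0..3:
  i=0: C(8,0)·!8 = 1·14833 = 14833
  i=1: C(8,1)·!7 = 8·1854 = 14832
  i=2: C(8,2)·!6 = 28·265 = 7420
  i=3: C(8,3)·!5 = 56·44 = 2464
Total = 39549.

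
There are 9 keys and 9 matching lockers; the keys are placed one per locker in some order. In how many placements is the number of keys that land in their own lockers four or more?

6883

# with exactly i fixed is C(9,i)·!(9-i); sum over i=4..9:
  i=4: C(9,4)·!5 = 126·44 = 5544
  i=5: C(9,5)·!4 = 126·9 = 1134
  i=6: C(9,6)·!3 = 84·2 = 168
  i=7: C(9,7)·!2 = 36·1 = 36
  i=8: C(9,8)·!1 = 9·0 = 0
  i=9: C(9,9)·!0 = 1·1 = 1
Total = 6883.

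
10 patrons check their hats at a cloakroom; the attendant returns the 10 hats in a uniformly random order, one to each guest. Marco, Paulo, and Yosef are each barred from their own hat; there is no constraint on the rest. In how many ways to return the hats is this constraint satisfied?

2656080

Inclusion-exclusion on the 3 forbidden self-matches:
Σ_{j=0}^{3} (-1)^j C(3,j)(10-j)!
= C(3,0)·10! - C(3,1)·9! + C(3,2)·8! - C(3,3)·7!
= 3628800 - 1088640 + 120960 - 5040
= 2656080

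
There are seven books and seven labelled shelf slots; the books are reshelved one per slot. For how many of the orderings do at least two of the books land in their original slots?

Sum C(7,i)·!(7-i) for i = 2..7:
  i=2: C(7,2)·!5 = 21·44 = 924
  i=3: C(7,3)·!4 = 35·9 = 315
  i=4: C(7,4)·!3 = 35·2 = 70
  i=5: C(7,5)·!2 = 21·1 = 21
  i=6: C(7,6)·!1 = 7·0 = 0
  i=7: C(7,7)·!0 = 1·1 = 1
Total = 1331.

1331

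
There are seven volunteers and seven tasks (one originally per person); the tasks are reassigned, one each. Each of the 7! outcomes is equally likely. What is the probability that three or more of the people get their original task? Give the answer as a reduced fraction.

Favorable outcomes: Σ_{i≥3} C(7,i)·!(7-i) = 35·9 + 35·2 + 21·1 + 7·0 + 1·1 = 407.
Total outcomes: 7! = 5040.
Probability = 407/5040 = 407/5040.

407/5040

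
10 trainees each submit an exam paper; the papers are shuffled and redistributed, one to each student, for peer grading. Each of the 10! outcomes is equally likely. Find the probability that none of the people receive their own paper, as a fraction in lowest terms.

16481/44800

Favorable outcomes: !10 = 1334961.
Total outcomes: 10! = 3628800.
Probability = 1334961/3628800 = 16481/44800.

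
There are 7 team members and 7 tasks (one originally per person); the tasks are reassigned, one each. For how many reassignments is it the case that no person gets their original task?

1854

!7 is the nearest integer to 7!/e.
7! = 5040, and 5040/e ≈ 1854.11, so !7 = 1854.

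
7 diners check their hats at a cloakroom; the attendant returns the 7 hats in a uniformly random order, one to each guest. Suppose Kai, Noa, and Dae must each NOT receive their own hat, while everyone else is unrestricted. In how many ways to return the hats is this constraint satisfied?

Inclusion-exclusion on the 3 forbidden self-matches:
Σ_{j=0}^{3} (-1)^j C(3,j)(7-j)!
= C(3,0)·7! - C(3,1)·6! + C(3,2)·5! - C(3,3)·4!
= 5040 - 2160 + 360 - 24
= 3216

3216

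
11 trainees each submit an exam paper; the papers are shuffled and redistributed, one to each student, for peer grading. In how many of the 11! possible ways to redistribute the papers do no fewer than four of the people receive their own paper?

# with exactly i fixed is C(11,i)·!(11-i); sum over i=4..11:
  i=4: C(11,4)·!7 = 330·1854 = 611820
  i=5: C(11,5)·!6 = 462·265 = 122430
  i=6: C(11,6)·!5 = 462·44 = 20328
  i=7: C(11,7)·!4 = 330·9 = 2970
  i=8: C(11,8)·!3 = 165·2 = 330
  i=9: C(11,9)·!2 = 55·1 = 55
  i=10: C(11,10)·!1 = 11·0 = 0
  i=11: C(11,11)·!0 = 1·1 = 1
Total = 757934.

757934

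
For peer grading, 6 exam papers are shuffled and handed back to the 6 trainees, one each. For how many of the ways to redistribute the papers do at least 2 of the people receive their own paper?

191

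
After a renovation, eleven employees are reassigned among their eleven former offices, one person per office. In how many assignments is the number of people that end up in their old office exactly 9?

55

Pick the 9 fixed positions: C(11,9) = 55 ways.
The remaining 2 must be deranged: !2 = 1.
Total: 55 × 1 = 55.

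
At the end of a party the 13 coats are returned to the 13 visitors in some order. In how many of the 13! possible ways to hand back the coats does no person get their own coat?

2290792932

Recurrence: !13 = 13·!12 + (-1)^13.
!13 = 13·176214841 - 1 = 2290792932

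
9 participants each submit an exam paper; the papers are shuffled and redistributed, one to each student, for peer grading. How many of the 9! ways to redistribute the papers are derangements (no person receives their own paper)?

Recurrence: !9 = 8·(!8 + !7).
!9 = 8·(14833 + 1854) = 8·16687 = 133496

133496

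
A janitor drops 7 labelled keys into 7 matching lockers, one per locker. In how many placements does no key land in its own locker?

1854

Use !n = (n-1)(!(n-1) + !(n-2)).
!7 = 6·(265 + 44) = 6·309 = 1854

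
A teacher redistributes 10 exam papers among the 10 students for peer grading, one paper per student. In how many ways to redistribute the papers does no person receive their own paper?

!10 = 10! · Σ_{k=0}^{10} (-1)^k/k!
= 10! - 10!/1! + 10!/2! - 10!/3! + 10!/4! - 10!/5! + 10!/6! - 10!/7! + 10!/8! - 10!/9! + 10!/10!
= 3628800 - 3628800 + 1814400 - 604800 + 151200 - 30240 + 5040 - 720 + 90 - 10 + 1
= 1334961

1334961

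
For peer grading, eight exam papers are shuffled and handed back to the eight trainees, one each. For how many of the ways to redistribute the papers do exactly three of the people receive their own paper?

Pick the 3 fixed positions: C(8,3) = 56 ways.
The remaining 5 must be deranged: !5 = 44.
Total: 56 × 44 = 2464.

2464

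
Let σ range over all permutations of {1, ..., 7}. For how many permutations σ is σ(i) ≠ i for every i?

1854

The subfactorial !7 = [7!/e] (nearest integer).
7! = 5040, and 5040/e ≈ 1854.11, so !7 = 1854.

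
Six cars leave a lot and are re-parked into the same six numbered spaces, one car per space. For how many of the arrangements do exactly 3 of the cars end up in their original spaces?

40

Choose which 3 of the 6 are fixed: C(6,3) = 20.
The remaining 3 must be deranged: !3 = 2.
Total: 20 × 2 = 40.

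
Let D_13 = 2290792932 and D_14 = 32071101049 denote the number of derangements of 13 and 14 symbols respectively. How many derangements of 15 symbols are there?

481066515734

D_15 = (15-1)·(D_14 + D_13) = 14·(32071101049 + 2290792932) = 14·34361893981 = 481066515734.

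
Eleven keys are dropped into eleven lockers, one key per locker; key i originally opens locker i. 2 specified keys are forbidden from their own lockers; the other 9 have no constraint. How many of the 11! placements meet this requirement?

33022080

Let A_j be the event that the j-th constrained one is fixed. By inclusion-exclusion over the 2 events:
Σ_{j=0}^{2} (-1)^j C(2,j)(11-j)!
= C(2,0)·11! - C(2,1)·10! + C(2,2)·9!
= 39916800 - 7257600 + 362880
= 33022080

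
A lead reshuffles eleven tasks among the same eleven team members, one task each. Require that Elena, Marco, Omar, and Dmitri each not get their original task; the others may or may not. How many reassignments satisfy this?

Let A_j be the event that the j-th constrained one is fixed. By inclusion-exclusion over the 4 events:
Σ_{j=0}^{4} (-1)^j C(4,j)(11-j)!
= C(4,0)·11! - C(4,1)·10! + C(4,2)·9! - C(4,3)·8! + C(4,4)·7!
= 39916800 - 14515200 + 2177280 - 161280 + 5040
= 27422640

27422640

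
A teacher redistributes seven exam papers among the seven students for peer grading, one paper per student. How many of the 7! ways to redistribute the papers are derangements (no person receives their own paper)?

1854

Use !n = (n-1)(!(n-1) + !(n-2)).
!7 = 6·(265 + 44) = 6·309 = 1854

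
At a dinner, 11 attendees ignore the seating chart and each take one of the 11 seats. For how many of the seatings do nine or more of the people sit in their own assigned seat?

56

Sum C(11,i)·!(11-i) for i = 9..11:
  i=9: C(11,9)·!2 = 55·1 = 55
  i=10: C(11,10)·!1 = 11·0 = 0
  i=11: C(11,11)·!0 = 1·1 = 1
Total = 56.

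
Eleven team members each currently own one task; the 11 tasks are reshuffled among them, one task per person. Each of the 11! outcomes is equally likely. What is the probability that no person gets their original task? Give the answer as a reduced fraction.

1468457/3991680

Favorable outcomes: !11 = 14684570.
Total outcomes: 11! = 39916800.
Probability = 14684570/39916800 = 1468457/3991680.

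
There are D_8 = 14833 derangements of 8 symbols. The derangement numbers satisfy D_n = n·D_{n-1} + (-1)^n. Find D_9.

133496

D_9 = 9·14833 - 1 = 133496.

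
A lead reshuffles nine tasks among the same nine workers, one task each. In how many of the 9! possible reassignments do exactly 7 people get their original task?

36

Pick the 7 fixed positions: C(9,7) = 36 ways.
The remaining 2 must be deranged: !2 = 1.
Total: 36 × 1 = 36.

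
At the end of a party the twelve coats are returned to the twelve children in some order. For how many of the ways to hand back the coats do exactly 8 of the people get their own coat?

Pick the 8 fixed positions: C(12,8) = 495 ways.
The other 4 form a derangement: !4 = 9.
Total: 495 × 9 = 4455.

4455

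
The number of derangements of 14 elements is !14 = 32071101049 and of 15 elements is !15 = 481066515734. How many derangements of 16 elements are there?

7697064251745

!16 = (16-1)·(!15 + !14) = 15·(481066515734 + 32071101049) = 15·513137616783 = 7697064251745.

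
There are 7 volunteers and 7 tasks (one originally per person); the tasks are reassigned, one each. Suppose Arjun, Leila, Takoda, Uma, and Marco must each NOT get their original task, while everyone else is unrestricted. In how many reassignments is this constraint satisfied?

Let A_j be the event that the j-th constrained one is fixed. By inclusion-exclusion over the 5 events:
Σ_{j=0}^{5} (-1)^j C(5,j)(7-j)!
= C(5,0)·7! - C(5,1)·6! + C(5,2)·5! - C(5,3)·4! + C(5,4)·3! - C(5,5)·2!
= 5040 - 3600 + 1200 - 240 + 30 - 2
= 2428

2428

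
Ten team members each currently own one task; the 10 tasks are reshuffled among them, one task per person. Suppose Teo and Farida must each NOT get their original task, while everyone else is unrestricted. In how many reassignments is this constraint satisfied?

Inclusion-exclusion on the 2 forbidden self-matches:
Σ_{j=0}^{2} (-1)^j C(2,j)(10-j)!
= C(2,0)·10! - C(2,1)·9! + C(2,2)·8!
= 3628800 - 725760 + 40320
= 2943360

2943360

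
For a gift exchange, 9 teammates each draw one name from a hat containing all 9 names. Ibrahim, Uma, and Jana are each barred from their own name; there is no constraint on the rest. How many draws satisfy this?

Inclusion-exclusion on the 3 forbidden self-matches:
Σ_{j=0}^{3} (-1)^j C(3,j)(9-j)!
= C(3,0)·9! - C(3,1)·8! + C(3,2)·7! - C(3,3)·6!
= 362880 - 120960 + 15120 - 720
= 256320

256320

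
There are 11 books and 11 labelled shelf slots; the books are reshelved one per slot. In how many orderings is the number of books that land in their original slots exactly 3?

Pick the 3 fixed positions: C(11,3) = 165 ways.
The other 8 form a derangement: !8 = 14833.
Total: 165 × 14833 = 2447445.

2447445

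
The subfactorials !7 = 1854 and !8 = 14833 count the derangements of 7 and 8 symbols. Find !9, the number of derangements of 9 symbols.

133496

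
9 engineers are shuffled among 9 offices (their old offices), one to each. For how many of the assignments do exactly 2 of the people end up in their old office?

66744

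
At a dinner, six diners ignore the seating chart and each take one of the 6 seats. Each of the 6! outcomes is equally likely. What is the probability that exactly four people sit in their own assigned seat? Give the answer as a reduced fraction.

1/48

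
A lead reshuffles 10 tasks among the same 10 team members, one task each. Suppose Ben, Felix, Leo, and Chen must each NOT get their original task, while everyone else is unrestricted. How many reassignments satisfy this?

2399760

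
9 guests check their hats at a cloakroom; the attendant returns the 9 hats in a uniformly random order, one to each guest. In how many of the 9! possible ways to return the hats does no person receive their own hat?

133496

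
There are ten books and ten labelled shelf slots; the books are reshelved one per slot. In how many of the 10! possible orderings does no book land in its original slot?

1334961

By inclusion-exclusion, !10 = Σ (-1)^k · 10!/k! for k=0..10
= 10! - 10!/1! + 10!/2! - 10!/3! + 10!/4! - 10!/5! + 10!/6! - 10!/7! + 10!/8! - 10!/9! + 10!/10!
= 3628800 - 3628800 + 1814400 - 604800 + 151200 - 30240 + 5040 - 720 + 90 - 10 + 1
= 1334961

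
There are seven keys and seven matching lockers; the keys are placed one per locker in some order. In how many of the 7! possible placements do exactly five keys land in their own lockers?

Pick the 5 fixed positions: C(7,5) = 21 ways.
The remaining 2 must be deranged: !2 = 1.
Total: 21 × 1 = 21.

21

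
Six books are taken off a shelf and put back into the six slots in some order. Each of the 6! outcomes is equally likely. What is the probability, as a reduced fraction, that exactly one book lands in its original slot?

11/30

Favorable outcomes: C(6,1)·!5 = 6·44 = 264.
Total outcomes: 6! = 720.
Probability = 264/720 = 11/30.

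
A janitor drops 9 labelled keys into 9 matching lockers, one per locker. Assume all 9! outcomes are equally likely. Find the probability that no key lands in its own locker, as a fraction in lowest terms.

Favorable outcomes: !9 = 133496.
Total outcomes: 9! = 362880.
Probability = 133496/362880 = 16687/45360.

16687/45360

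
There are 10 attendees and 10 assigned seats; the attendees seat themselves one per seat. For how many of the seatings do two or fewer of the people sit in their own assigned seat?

Sum C(10,i)·!(10-i) for i = 0..2:
  i=0: C(10,0)·!10 = 1·1334961 = 1334961
  i=1: C(10,1)·!9 = 10·133496 = 1334960
  i=2: C(10,2)·!8 = 45·14833 = 667485
Total = 3337406.

3337406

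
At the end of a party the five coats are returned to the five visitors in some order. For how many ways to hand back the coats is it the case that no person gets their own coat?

44

The number of derangements of 5 is !5 = Σ_{k=0}^{5} (-1)^k·5!/k!
= 5! - 5!/1! + 5!/2! - 5!/3! + 5!/4! - 5!/5!
= 120 - 120 + 60 - 20 + 5 - 1
= 44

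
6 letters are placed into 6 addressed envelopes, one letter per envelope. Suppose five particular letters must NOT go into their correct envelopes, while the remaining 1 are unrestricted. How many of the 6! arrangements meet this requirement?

Let A_j be the event that the j-th constrained one is fixed. By inclusion-exclusion over the 5 events:
Σ_{j=0}^{5} (-1)^j C(5,j)(6-j)!
= C(5,0)·6! - C(5,1)·5! + C(5,2)·4! - C(5,3)·3! + C(5,4)·2! - C(5,5)·1!
= 720 - 600 + 240 - 60 + 10 - 1
= 309

309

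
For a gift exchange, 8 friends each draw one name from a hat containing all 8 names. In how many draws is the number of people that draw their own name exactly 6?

Choose which 6 of the 8 are fixed: C(8,6) = 28.
The remaining 2 must be deranged: !2 = 1.
Total: 28 × 1 = 28.

28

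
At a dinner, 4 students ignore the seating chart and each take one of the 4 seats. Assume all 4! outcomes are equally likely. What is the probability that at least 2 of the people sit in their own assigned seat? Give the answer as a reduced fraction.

7/24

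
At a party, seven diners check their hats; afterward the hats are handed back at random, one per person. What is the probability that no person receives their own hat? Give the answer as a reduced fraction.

103/280

Favorable outcomes: !7 = 1854.
Total outcomes: 7! = 5040.
Probability = 1854/5040 = 103/280.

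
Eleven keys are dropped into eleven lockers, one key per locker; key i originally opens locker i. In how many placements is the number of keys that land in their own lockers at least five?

# with exactly i fixed is C(11,i)·!(11-i); sum over i=5..11:
  i=5: C(11,5)·!6 = 462·265 = 122430
  i=6: C(11,6)·!5 = 462·44 = 20328
  i=7: C(11,7)·!4 = 330·9 = 2970
  i=8: C(11,8)·!3 = 165·2 = 330
  i=9: C(11,9)·!2 = 55·1 = 55
  i=10: C(11,10)·!1 = 11·0 = 0
  i=11: C(11,11)·!0 = 1·1 = 1
Total = 146114.

146114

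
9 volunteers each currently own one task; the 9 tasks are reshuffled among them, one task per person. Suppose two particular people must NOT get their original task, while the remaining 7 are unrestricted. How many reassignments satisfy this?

287280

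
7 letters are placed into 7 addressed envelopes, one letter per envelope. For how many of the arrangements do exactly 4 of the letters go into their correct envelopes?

Choose which 4 of the 7 are fixed: C(7,4) = 35.
The remaining 3 must be deranged: !3 = 2.
Total: 35 × 2 = 70.

70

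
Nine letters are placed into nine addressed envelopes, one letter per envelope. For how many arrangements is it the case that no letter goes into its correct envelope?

133496

The subfactorial !9 = [9!/e] (nearest integer).
9! = 362880, and 362880/e ≈ 133496.09, so !9 = 133496.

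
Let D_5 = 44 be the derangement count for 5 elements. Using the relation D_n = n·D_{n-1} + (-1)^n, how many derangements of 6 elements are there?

D_6 = 6·44 + 1 = 265.

265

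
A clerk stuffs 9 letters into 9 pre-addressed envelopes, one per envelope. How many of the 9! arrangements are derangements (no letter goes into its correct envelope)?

133496

!9 = 9! · Σ_{k=0}^{9} (-1)^k/k!
= 9! - 9!/1! + 9!/2! - 9!/3! + 9!/4! - 9!/5! + 9!/6! - 9!/7! + 9!/8! - 9!/9!
= 362880 - 362880 + 181440 - 60480 + 15120 - 3024 + 504 - 72 + 9 - 1
= 133496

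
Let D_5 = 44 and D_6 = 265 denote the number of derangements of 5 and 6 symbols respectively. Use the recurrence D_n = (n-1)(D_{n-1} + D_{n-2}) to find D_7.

1854

D_7 = (7-1)·(D_6 + D_5) = 6·(265 + 44) = 6·309 = 1854.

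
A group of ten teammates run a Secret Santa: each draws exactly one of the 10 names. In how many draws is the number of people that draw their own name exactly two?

Pick the 2 fixed positions: C(10,2) = 45 ways.
The other 8 form a derangement: !8 = 14833.
Total: 45 × 14833 = 667485.

667485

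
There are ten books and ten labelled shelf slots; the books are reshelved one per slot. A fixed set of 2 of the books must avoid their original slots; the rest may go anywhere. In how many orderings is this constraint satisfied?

2943360

Inclusion-exclusion on the 2 forbidden self-matches:
Σ_{j=0}^{2} (-1)^j C(2,j)(10-j)!
= C(2,0)·10! - C(2,1)·9! + C(2,2)·8!
= 3628800 - 725760 + 40320
= 2943360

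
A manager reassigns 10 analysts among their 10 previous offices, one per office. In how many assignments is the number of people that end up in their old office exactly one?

1334960

Choose which one of the 10 is fixed: C(10,1) = 10.
The other 9 form a derangement: !9 = 133496.
Total: 10 × 133496 = 1334960.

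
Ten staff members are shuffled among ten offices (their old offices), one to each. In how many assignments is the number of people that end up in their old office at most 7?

# with exactly i fixed is C(10,i)·!(10-i); sum over i=0..7:
  i=0: C(10,0)·!10 = 1·1334961 = 1334961
  i=1: C(10,1)·!9 = 10·133496 = 1334960
  i=2: C(10,2)·!8 = 45·14833 = 667485
  i=3: C(10,3)·!7 = 120·1854 = 222480
  i=4: C(10,4)·!6 = 210·265 = 55650
  i=5: C(10,5)·!5 = 252·44 = 11088
  i=6: C(10,6)·!4 = 210·9 = 1890
  i=7: C(10,7)·!3 = 120·2 = 240
Total = 3628754.

3628754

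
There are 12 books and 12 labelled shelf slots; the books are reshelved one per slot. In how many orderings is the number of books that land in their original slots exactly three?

Pick the 3 fixed positions: C(12,3) = 220 ways.
The remaining 9 must be deranged: !9 = 133496.
Total: 220 × 133496 = 29369120.

29369120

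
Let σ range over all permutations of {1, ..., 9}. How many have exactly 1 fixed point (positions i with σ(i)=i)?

Pick the single fixed position: C(9,1) = 9 ways.
The remaining 8 must be deranged: !8 = 14833.
Total: 9 × 14833 = 133497.

133497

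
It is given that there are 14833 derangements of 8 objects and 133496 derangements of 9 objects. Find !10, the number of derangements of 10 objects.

1334961

!10 = (10-1)·(!9 + !8) = 9·(133496 + 14833) = 9·148329 = 1334961.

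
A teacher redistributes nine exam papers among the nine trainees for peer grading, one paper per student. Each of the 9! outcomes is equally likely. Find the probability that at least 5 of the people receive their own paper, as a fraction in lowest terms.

1339/362880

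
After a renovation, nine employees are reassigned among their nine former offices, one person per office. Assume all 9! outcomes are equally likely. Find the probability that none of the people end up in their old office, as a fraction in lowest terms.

16687/45360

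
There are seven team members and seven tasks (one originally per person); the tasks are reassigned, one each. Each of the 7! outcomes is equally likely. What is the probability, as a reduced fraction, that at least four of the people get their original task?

Favorable outcomes: Σ_{i≥4} C(7,i)·!(7-i) = 35·2 + 21·1 + 7·0 + 1·1 = 92.
Total outcomes: 7! = 5040.
Probability = 92/5040 = 23/1260.

23/1260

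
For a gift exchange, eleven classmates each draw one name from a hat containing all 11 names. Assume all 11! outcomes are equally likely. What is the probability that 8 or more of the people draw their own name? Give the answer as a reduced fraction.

Favorable outcomes: Σ_{i≥8} C(11,i)·!(11-i) = 165·2 + 55·1 + 11·0 + 1·1 = 386.
Total outcomes: 11! = 39916800.
Probability = 386/39916800 = 193/19958400.

193/19958400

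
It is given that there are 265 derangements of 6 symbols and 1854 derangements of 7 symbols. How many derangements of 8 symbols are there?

!8 = (8-1)·(!7 + !6) = 7·(1854 + 265) = 7·2119 = 14833.

14833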